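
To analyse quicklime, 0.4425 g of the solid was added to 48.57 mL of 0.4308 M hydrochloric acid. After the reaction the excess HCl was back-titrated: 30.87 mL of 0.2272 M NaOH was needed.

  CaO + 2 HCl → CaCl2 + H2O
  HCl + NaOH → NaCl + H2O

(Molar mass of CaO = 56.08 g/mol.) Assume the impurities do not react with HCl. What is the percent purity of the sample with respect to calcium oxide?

88.15 %

n(HCl) added = 0.04857 × 0.4308 = 0.02092 mol
n(NaOH) used in back-titration = 0.03087 × 0.2272 = 7.014 × 10^-3 mol
n(HCl) left over = 7.014 × 10^-3 mol (1:1 ratio)
n(HCl) consumed by analyte = 0.02092 − 7.014 × 10^-3 = 0.01391 mol
From the 1:2 ratio, n(CaO) = 1/2 × 0.01391 = 6.955 × 10^-3 mol
mass of CaO = 6.955 × 10^-3 × 56.08 = 0.3900 g
% CaO = 0.3900 / 0.4425 × 100 = 88.15 %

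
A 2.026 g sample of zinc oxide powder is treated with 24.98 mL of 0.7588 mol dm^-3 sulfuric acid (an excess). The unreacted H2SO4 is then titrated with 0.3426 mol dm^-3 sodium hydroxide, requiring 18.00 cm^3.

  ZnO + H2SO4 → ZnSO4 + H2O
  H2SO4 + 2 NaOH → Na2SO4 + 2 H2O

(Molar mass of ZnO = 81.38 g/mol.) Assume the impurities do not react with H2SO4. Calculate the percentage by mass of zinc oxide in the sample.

n(H2SO4) added = 0.02498 × 0.7588 = 0.01895 mol
n(NaOH) used in back-titration = 0.01800 × 0.3426 = 6.167 × 10^-3 mol
From the 1:2 ratio, n(H2SO4) left over = 1/2 × 6.167 × 10^-3 = 3.083 × 10^-3 mol
n(H2SO4) consumed by analyte = 0.01895 − 3.083 × 10^-3 = 0.01587 mol
n(ZnO) = 0.01587 mol (1:1 ratio)
mass of ZnO = 0.01587 × 81.38 = 1.292 g
% ZnO = 1.292 / 2.026 × 100 = 63.75 %

63.75 %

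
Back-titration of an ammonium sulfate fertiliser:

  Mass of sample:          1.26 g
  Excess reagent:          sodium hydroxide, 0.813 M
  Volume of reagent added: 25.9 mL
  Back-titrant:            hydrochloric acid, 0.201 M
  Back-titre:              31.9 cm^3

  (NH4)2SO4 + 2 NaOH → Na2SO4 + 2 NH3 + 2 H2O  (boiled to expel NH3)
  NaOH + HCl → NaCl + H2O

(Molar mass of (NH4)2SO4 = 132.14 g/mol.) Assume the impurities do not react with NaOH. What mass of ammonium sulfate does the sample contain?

n(NaOH) added = 0.0259 × 0.813 = 0.0211 mol
n(HCl) used in back-titration = 0.0319 × 0.201 = 6.41 × 10^-3 mol
n(NaOH) left over = 6.41 × 10^-3 mol (1:1 ratio)
n(NaOH) consumed by analyte = 0.0211 − 6.41 × 10^-3 = 0.0146 mol
From the 1:2 ratio, n((NH4)2SO4) = 1/2 × 0.0146 = 7.32 × 10^-3 mol
mass of (NH4)2SO4 = 7.32 × 10^-3 × 132.14 = 0.968 g

0.968 g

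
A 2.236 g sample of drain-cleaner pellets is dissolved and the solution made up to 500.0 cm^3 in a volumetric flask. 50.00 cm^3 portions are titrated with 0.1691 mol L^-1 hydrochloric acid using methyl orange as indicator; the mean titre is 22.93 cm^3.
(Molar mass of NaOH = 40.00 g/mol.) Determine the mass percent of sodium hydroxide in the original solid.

NaOH + HCl → NaCl + H2O
n(HCl) per titration = 0.02293 × 0.1691 = 3.877 × 10^-3 mol
n(NaOH) in each aliquot = 3.877 × 10^-3 mol (1:1 ratio)
n(NaOH) in the whole flask = 3.877 × 10^-3 × 500.0/50.00 = 0.03877 mol
mass of NaOH = 0.03877 × 40.00 = 1.551 g
% NaOH = 1.551 / 2.236 × 100 = 69.36 %

69.36 %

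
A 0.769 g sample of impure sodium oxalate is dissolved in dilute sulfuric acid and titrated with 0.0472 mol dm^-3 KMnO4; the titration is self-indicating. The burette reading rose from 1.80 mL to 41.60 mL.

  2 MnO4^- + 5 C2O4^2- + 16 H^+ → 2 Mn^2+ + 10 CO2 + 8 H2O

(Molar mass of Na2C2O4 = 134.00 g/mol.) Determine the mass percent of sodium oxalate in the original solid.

81.8 %

n(KMnO4) = 0.0398 L × 0.0472 mol/L = 1.88 × 10^-3 mol
From the 5:2 ratio, n(Na2C2O4) = 5/2 × 1.88 × 10^-3 = 4.70 × 10^-3 mol
mass of Na2C2O4 = 4.70 × 10^-3 × 134.00 g/mol = 0.629 g
% Na2C2O4 = 0.629 / 0.769 × 100 = 81.8 %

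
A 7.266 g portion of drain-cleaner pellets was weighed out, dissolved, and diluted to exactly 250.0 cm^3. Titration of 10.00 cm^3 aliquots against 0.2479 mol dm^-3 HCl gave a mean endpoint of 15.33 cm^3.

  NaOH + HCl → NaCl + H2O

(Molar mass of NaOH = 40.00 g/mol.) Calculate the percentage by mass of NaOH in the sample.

n(HCl) per titration = 0.01533 × 0.2479 = 3.800 × 10^-3 mol
n(NaOH) in each aliquot = 3.800 × 10^-3 mol (1:1 ratio)
n(NaOH) in the whole flask = 3.800 × 10^-3 × 250.0/10.00 = 0.09501 mol
mass of NaOH = 0.09501 × 40.00 = 3.800 g
% NaOH = 3.800 / 7.266 × 100 = 52.30 %

52.30 %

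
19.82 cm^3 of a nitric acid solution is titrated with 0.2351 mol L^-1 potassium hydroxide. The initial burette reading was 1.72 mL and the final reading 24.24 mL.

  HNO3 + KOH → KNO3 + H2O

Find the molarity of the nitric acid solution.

0.2671 mol/L

n(KOH) = 0.02252 L × 0.2351 mol/L = 5.294 × 10^-3 mol
n(HNO3) = 5.294 × 10^-3 mol (1:1 mole ratio)
[HNO3] = 5.294 × 10^-3 mol / 0.01982 L = 0.2671 mol/L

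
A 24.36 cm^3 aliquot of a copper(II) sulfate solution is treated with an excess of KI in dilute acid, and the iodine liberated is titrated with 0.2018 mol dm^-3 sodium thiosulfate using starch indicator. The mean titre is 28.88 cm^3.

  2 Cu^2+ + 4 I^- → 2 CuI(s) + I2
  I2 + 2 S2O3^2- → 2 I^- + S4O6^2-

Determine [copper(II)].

n(S2O3^2-) = 0.02888 × 0.2018 = 5.828 × 10^-3 mol
n(I2) = n(S2O3^2-)/2 = 2.914 × 10^-3 mol
From the 2:1 ratio, n(Cu2+) in the aliquot = 2/1 × 2.914 × 10^-3 = 5.828 × 10^-3 mol
[Cu2+] = 5.828 × 10^-3 / 0.02436 = 0.2392 mol/L

0.2392 mol/L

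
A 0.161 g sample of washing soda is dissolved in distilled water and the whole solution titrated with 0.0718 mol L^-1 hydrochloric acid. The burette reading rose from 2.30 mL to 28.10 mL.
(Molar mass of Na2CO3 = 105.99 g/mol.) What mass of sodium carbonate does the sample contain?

Na2CO3 + 2 HCl → 2 NaCl + H2O + CO2
n(HCl) = 0.0258 L × 0.0718 mol/L = 1.85 × 10^-3 mol
From the 1:2 ratio, n(Na2CO3) = 1/2 × 1.85 × 10^-3 = 9.26 × 10^-4 mol
mass of Na2CO3 = 9.26 × 10^-4 × 105.99 g/mol = 0.0982 g

0.0982 g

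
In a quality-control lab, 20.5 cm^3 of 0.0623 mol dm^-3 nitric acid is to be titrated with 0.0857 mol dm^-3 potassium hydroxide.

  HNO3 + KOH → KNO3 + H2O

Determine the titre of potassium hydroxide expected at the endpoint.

n(HNO3) = 0.0205 L × 0.0623 mol/L = 1.28 × 10^-3 mol
n(KOH) = 1.28 × 10^-3 mol (1:1 stoichiometry)
V(KOH) = 1.28 × 10^-3 mol / 0.0857 mol/L = 0.0149 L = 14.9 mL

14.9 mL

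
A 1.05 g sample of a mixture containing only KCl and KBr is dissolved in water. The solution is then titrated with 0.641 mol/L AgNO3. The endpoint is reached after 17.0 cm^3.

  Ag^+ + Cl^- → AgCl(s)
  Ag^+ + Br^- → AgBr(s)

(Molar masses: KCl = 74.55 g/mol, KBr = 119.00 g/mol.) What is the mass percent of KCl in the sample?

39.4 %

n(AgNO3) = 0.0170 × 0.641 = 0.0109 mol
Let x = n(KCl), y = n(KBr).
Titrant: 1x + 1y = 0.0109;  mass: 74.55x + 119.00y = 1.05
Solving, x = 5.55 × 10^-3 mol, y = 5.35 × 10^-3 mol
mass of KCl = 5.55 × 10^-3 × 74.55 = 0.414 g
% KCl = 0.414 / 1.05 × 100 = 39.4 %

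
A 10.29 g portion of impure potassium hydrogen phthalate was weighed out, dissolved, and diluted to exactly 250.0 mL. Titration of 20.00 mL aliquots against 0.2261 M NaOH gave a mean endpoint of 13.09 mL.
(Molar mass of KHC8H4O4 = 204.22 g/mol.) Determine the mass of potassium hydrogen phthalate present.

7.555 g

KHC8H4O4 + NaOH → KNaC8H4O4 + H2O
n(NaOH) per titration = 0.01309 × 0.2261 = 2.960 × 10^-3 mol
n(KHC8H4O4) in each aliquot = 2.960 × 10^-3 mol (1:1 ratio)
n(KHC8H4O4) in the whole flask = 2.960 × 10^-3 × 250.0/20.00 = 0.03700 mol
mass of KHC8H4O4 = 0.03700 × 204.22 = 7.555 g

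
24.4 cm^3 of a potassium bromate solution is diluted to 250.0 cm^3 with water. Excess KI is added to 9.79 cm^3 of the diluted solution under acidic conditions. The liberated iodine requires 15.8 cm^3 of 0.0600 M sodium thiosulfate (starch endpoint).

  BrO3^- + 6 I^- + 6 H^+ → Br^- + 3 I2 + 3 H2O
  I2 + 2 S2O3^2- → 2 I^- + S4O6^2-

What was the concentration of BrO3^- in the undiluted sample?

n(S2O3^2-) = 0.0158 × 0.0600 = 9.48 × 10^-4 mol
n(I2) = n(S2O3^2-)/2 = 4.74 × 10^-4 mol
From the 1:3 ratio, n(BrO3^-) in the aliquot = 1/3 × 4.74 × 10^-4 = 1.58 × 10^-4 mol
[BrO3^-]_dilute = 1.58 × 10^-4 / 0.00979 = 0.0161 mol/L
[BrO3^-]_original = 0.0161 × 250.0/24.4 = 0.165 mol/L

0.165 M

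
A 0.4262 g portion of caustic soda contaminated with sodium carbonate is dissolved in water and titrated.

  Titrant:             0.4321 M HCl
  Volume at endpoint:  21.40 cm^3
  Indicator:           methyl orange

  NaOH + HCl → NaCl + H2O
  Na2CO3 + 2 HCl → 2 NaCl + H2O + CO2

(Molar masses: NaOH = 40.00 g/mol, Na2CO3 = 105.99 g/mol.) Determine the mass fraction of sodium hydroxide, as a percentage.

n(HCl) = 0.02140 × 0.4321 = 9.247 × 10^-3 mol
Let x = n(NaOH), y = n(Na2CO3).
Titrant: 1x + 2y = 9.247 × 10^-3;  mass: 40.00x + 105.99y = 0.4262
Solving, x = 4.913 × 10^-3 mol, y = 2.167 × 10^-3 mol
mass of NaOH = 4.913 × 10^-3 × 40.00 = 0.1965 g
% NaOH = 0.1965 / 0.4262 × 100 = 46.11 %

46.11 %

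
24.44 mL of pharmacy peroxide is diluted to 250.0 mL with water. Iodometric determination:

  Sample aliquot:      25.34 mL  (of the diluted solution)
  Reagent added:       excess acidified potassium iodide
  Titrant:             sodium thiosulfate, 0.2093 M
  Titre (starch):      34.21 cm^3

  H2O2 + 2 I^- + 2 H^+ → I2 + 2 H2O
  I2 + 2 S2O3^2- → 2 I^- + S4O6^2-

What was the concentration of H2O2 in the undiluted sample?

1.445 M

n(S2O3^2-) = 0.03421 × 0.2093 = 7.160 × 10^-3 mol
n(I2) = n(S2O3^2-)/2 = 3.580 × 10^-3 mol
n(H2O2) in the aliquot = 3.580 × 10^-3 mol (1:1 ratio)
[H2O2]_dilute = 3.580 × 10^-3 / 0.02534 = 0.1413 mol/L
[H2O2]_original = 0.1413 × 250.0/24.44 = 1.445 mol/L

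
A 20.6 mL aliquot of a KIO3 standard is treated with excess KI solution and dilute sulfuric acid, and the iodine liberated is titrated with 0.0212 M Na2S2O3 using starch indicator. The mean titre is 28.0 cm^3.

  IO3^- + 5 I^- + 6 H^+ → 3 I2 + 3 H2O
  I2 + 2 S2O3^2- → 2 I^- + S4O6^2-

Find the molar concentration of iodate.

n(S2O3^2-) = 0.0280 × 0.0212 = 5.94 × 10^-4 mol
n(I2) = n(S2O3^2-)/2 = 2.97 × 10^-4 mol
From the 1:3 ratio, n(IO3^-) in the aliquot = 1/3 × 2.97 × 10^-4 = 9.89 × 10^-5 mol
[IO3^-] = 9.89 × 10^-5 / 0.0206 = 0.00480 mol/L

0.00480 M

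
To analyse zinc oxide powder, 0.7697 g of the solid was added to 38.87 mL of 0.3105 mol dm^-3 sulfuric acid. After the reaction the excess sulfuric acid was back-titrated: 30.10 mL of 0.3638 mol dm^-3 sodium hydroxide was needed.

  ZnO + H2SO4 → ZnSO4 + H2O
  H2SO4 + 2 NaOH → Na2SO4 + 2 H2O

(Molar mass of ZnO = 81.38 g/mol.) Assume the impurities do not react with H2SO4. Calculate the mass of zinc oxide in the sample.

0.5366 g

n(H2SO4) added = 0.03887 × 0.3105 = 0.01207 mol
n(NaOH) used in back-titration = 0.03010 × 0.3638 = 0.01095 mol
From the 1:2 ratio, n(H2SO4) left over = 1/2 × 0.01095 = 5.475 × 10^-3 mol
n(H2SO4) consumed by analyte = 0.01207 − 5.475 × 10^-3 = 6.594 × 10^-3 mol
n(ZnO) = 6.594 × 10^-3 mol (1:1 ratio)
mass of ZnO = 6.594 × 10^-3 × 81.38 = 0.5366 g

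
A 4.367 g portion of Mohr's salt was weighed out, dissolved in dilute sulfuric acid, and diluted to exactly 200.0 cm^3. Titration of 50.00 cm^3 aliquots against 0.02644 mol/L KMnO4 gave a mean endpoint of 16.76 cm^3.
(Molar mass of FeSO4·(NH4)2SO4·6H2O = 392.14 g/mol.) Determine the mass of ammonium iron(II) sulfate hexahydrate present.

3.475 g

MnO4^- + 5 Fe^2+ + 8 H^+ → Mn^2+ + 5 Fe^3+ + 4 H2O
n(KMnO4) per titration = 0.01676 × 0.02644 = 4.431 × 10^-4 mol
From the 5:1 ratio, n(FeSO4·(NH4)2SO4·6H2O) in each aliquot = 5/1 × 4.431 × 10^-4 = 2.216 × 10^-3 mol
n(FeSO4·(NH4)2SO4·6H2O) in the whole flask = 2.216 × 10^-3 × 200.0/50.00 = 8.863 × 10^-3 mol
mass of FeSO4·(NH4)2SO4·6H2O = 8.863 × 10^-3 × 392.14 = 3.475 g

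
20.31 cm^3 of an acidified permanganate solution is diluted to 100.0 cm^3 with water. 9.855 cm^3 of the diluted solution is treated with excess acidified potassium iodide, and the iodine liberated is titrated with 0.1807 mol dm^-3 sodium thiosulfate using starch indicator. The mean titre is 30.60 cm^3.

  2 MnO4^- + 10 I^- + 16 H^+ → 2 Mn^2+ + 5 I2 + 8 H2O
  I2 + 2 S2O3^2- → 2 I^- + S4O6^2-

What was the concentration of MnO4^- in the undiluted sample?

n(S2O3^2-) = 0.03060 × 0.1807 = 5.529 × 10^-3 mol
n(I2) = n(S2O3^2-)/2 = 2.765 × 10^-3 mol
From the 2:5 ratio, n(MnO4^-) in the aliquot = 2/5 × 2.765 × 10^-3 = 1.106 × 10^-3 mol
[MnO4^-]_dilute = 1.106 × 10^-3 / 0.009855 = 0.1122 mol/L
[MnO4^-]_original = 0.1122 × 100.0/20.31 = 0.5525 mol/L

0.5525 mol/L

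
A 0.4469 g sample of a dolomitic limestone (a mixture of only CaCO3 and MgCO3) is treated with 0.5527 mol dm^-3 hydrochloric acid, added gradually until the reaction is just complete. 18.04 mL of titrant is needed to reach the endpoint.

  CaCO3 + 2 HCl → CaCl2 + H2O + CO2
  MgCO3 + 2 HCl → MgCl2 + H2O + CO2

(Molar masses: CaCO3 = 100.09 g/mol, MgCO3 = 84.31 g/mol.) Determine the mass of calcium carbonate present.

0.1686 g

n(HCl) = 0.01804 × 0.5527 = 9.971 × 10^-3 mol
Let x = n(CaCO3), y = n(MgCO3).
Titrant: 2x + 2y = 9.971 × 10^-3;  mass: 100.09x + 84.31y = 0.4469
Solving, x = 1.685 × 10^-3 mol, y = 3.301 × 10^-3 mol
mass of CaCO3 = 1.685 × 10^-3 × 100.09 = 0.1686 g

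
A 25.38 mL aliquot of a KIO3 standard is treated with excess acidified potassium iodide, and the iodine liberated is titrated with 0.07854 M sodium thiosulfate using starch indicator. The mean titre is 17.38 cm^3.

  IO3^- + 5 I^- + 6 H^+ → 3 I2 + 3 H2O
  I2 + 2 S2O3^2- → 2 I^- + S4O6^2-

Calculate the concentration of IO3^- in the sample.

0.008964 M

n(S2O3^2-) = 0.01738 × 0.07854 = 1.365 × 10^-3 mol
n(I2) = n(S2O3^2-)/2 = 6.825 × 10^-4 mol
From the 1:3 ratio, n(IO3^-) in the aliquot = 1/3 × 6.825 × 10^-4 = 2.275 × 10^-4 mol
[IO3^-] = 2.275 × 10^-4 / 0.02538 = 0.008964 mol/L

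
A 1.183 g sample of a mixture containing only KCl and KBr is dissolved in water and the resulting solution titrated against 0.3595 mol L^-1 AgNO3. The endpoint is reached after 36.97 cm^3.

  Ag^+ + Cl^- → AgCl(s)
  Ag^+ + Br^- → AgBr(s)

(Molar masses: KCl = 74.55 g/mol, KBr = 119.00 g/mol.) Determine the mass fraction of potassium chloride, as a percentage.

56.51 %

n(AgNO3) = 0.03697 × 0.3595 = 0.01329 mol
Let x = n(KCl), y = n(KBr).
Titrant: 1x + 1y = 0.01329;  mass: 74.55x + 119.00y = 1.183
Solving, x = 8.967 × 10^-3 mol, y = 4.323 × 10^-3 mol
mass of KCl = 8.967 × 10^-3 × 74.55 = 0.6685 g
% KCl = 0.6685 / 1.183 × 100 = 56.51 %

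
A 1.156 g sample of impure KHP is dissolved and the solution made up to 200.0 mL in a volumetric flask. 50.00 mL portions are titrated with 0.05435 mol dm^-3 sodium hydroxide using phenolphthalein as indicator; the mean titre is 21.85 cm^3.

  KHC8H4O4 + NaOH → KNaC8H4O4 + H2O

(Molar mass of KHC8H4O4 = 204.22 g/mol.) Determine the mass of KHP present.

n(NaOH) per titration = 0.02185 × 0.05435 = 1.188 × 10^-3 mol
n(KHC8H4O4) in each aliquot = 1.188 × 10^-3 mol (1:1 ratio)
n(KHC8H4O4) in the whole flask = 1.188 × 10^-3 × 200.0/50.00 = 4.750 × 10^-3 mol
mass of KHC8H4O4 = 4.750 × 10^-3 × 204.22 = 0.9701 g

0.9701 g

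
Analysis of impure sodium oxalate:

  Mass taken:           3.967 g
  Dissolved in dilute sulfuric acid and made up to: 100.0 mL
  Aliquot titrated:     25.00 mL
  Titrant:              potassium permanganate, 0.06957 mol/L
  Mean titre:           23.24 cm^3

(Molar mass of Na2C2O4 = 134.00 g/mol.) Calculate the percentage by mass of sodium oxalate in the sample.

54.61 %

2 MnO4^- + 5 C2O4^2- + 16 H^+ → 2 Mn^2+ + 10 CO2 + 8 H2O
n(KMnO4) per titration = 0.02324 × 0.06957 = 1.617 × 10^-3 mol
From the 5:2 ratio, n(Na2C2O4) in each aliquot = 5/2 × 1.617 × 10^-3 = 4.042 × 10^-3 mol
n(Na2C2O4) in the whole flask = 4.042 × 10^-3 × 100.0/25.00 = 0.01617 mol
mass of Na2C2O4 = 0.01617 × 134.00 = 2.167 g
% Na2C2O4 = 2.167 / 3.967 × 100 = 54.61 %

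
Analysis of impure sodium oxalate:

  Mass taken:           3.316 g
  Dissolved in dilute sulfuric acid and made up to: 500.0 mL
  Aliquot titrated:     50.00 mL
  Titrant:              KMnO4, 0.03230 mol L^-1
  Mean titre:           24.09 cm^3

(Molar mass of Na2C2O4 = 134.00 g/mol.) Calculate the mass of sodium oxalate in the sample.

2 MnO4^- + 5 C2O4^2- + 16 H^+ → 2 Mn^2+ + 10 CO2 + 8 H2O
n(KMnO4) per titration = 0.02409 × 0.03230 = 7.781 × 10^-4 mol
From the 5:2 ratio, n(Na2C2O4) in each aliquot = 5/2 × 7.781 × 10^-4 = 1.945 × 10^-3 mol
n(Na2C2O4) in the whole flask = 1.945 × 10^-3 × 500.0/50.00 = 0.01945 mol
mass of Na2C2O4 = 0.01945 × 134.00 = 2.607 g

2.607 g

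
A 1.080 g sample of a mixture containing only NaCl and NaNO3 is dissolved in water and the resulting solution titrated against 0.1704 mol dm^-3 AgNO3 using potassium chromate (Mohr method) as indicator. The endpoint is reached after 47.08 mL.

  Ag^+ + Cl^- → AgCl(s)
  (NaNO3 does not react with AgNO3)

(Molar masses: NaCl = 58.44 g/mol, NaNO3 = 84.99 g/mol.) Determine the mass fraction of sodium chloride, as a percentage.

n(AgNO3) = 0.04708 × 0.1704 = 8.022 × 10^-3 mol
Let x = n(NaCl), y = n(NaNO3).
Titrant: 1x = 8.022 × 10^-3;  mass: 58.44x + 84.99y = 1.080
Solving, x = 8.022 × 10^-3 mol, y = 7.191 × 10^-3 mol
mass of NaCl = 8.022 × 10^-3 × 58.44 = 0.4688 g
% NaCl = 0.4688 / 1.080 × 100 = 43.41 %

43.41 %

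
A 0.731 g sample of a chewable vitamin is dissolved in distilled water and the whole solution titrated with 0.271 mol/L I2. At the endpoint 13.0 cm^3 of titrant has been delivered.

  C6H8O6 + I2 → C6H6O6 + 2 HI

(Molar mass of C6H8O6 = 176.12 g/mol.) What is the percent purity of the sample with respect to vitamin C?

n(I2) = 0.0130 L × 0.271 mol/L = 3.52 × 10^-3 mol
n(C6H8O6) = 3.52 × 10^-3 mol (1:1 ratio)
mass of C6H8O6 = 3.52 × 10^-3 × 176.12 g/mol = 0.620 g
% C6H8O6 = 0.620 / 0.731 × 100 = 84.9 %

84.9 %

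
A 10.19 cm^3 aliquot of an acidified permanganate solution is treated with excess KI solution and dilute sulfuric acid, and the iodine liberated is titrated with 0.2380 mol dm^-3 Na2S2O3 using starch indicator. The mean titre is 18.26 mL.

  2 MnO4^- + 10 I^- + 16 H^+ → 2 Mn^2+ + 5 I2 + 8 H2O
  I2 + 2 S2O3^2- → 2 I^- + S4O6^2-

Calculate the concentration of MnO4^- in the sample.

0.08530 mol/L

n(S2O3^2-) = 0.01826 × 0.2380 = 4.346 × 10^-3 mol
n(I2) = n(S2O3^2-)/2 = 2.173 × 10^-3 mol
From the 2:5 ratio, n(MnO4^-) in the aliquot = 2/5 × 2.173 × 10^-3 = 8.692 × 10^-4 mol
[MnO4^-] = 8.692 × 10^-4 / 0.01019 = 0.08530 mol/L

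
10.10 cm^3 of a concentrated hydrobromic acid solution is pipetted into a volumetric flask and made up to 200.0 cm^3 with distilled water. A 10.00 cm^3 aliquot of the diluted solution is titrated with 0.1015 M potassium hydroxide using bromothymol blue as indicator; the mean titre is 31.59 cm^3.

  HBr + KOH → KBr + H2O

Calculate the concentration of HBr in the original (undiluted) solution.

6.349 M

n(KOH) = 0.03159 × 0.1015 = 3.206 × 10^-3 mol
n(HBr) in the aliquot = 3.206 × 10^-3 mol (1:1 ratio)
[HBr]_dilute = 3.206 × 10^-3 / 0.01000 = 0.3206 mol/L
Dilution factor = 200.0 / 10.10 = 19.80
[HBr]_stock = 0.3206 × 19.80 = 6.349 mol/L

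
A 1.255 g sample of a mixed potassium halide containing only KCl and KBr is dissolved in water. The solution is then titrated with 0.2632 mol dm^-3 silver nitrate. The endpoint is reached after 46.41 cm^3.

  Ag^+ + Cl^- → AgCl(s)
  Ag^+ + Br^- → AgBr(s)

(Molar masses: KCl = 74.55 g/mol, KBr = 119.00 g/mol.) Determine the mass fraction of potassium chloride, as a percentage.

26.54 %

n(AgNO3) = 0.04641 × 0.2632 = 0.01222 mol
Let x = n(KCl), y = n(KBr).
Titrant: 1x + 1y = 0.01222;  mass: 74.55x + 119.00y = 1.255
Solving, x = 4.468 × 10^-3 mol, y = 7.747 × 10^-3 mol
mass of KCl = 4.468 × 10^-3 × 74.55 = 0.3331 g
% KCl = 0.3331 / 1.255 × 100 = 26.54 %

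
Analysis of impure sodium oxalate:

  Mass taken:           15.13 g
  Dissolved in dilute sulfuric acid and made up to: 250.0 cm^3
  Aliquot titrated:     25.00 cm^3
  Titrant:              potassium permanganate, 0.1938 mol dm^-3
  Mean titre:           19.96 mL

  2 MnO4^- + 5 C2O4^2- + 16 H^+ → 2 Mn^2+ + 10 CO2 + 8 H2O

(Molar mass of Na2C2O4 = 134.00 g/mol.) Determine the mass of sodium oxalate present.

n(KMnO4) per titration = 0.01996 × 0.1938 = 3.868 × 10^-3 mol
From the 5:2 ratio, n(Na2C2O4) in each aliquot = 5/2 × 3.868 × 10^-3 = 9.671 × 10^-3 mol
n(Na2C2O4) in the whole flask = 9.671 × 10^-3 × 250.0/25.00 = 0.09671 mol
mass of Na2C2O4 = 0.09671 × 134.00 = 12.96 g

12.96 g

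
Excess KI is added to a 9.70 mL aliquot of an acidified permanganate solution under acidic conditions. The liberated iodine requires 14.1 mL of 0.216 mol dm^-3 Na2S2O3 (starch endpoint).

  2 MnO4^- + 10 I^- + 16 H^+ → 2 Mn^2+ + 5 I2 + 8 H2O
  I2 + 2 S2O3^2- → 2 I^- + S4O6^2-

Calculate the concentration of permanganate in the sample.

n(S2O3^2-) = 0.0141 × 0.216 = 3.05 × 10^-3 mol
n(I2) = n(S2O3^2-)/2 = 1.52 × 10^-3 mol
From the 2:5 ratio, n(MnO4^-) in the aliquot = 2/5 × 1.52 × 10^-3 = 6.09 × 10^-4 mol
[MnO4^-] = 6.09 × 10^-4 / 0.00970 = 0.0628 mol/L

0.0628 mol/L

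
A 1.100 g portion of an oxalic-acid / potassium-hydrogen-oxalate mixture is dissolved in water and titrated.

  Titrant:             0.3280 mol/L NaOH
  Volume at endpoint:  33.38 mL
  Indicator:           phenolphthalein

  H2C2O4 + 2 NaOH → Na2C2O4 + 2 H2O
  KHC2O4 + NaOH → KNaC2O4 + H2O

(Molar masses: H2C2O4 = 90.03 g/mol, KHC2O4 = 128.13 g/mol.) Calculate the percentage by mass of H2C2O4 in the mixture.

n(NaOH) = 0.03338 × 0.3280 = 0.01095 mol
Let x = n(H2C2O4), y = n(KHC2O4).
Titrant: 2x + 1y = 0.01095;  mass: 90.03x + 128.13y = 1.100
Solving, x = 1.822 × 10^-3 mol, y = 7.305 × 10^-3 mol
mass of H2C2O4 = 1.822 × 10^-3 × 90.03 = 0.1640 g
% H2C2O4 = 0.1640 / 1.100 × 100 = 14.91 %

14.91 %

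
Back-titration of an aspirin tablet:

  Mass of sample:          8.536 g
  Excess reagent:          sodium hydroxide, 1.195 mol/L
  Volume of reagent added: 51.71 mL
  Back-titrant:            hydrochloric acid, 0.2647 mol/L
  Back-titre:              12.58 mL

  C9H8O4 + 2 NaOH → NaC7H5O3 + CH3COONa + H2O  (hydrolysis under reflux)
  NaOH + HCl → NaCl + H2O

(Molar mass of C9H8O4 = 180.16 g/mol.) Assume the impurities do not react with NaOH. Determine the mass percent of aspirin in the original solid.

n(NaOH) added = 0.05171 × 1.195 = 0.06179 mol
n(HCl) used in back-titration = 0.01258 × 0.2647 = 3.330 × 10^-3 mol
n(NaOH) left over = 3.330 × 10^-3 mol (1:1 ratio)
n(NaOH) consumed by analyte = 0.06179 − 3.330 × 10^-3 = 0.05846 mol
From the 1:2 ratio, n(C9H8O4) = 1/2 × 0.05846 = 0.02923 mol
mass of C9H8O4 = 0.02923 × 180.16 = 5.266 g
% C9H8O4 = 5.266 / 8.536 × 100 = 61.70 %

61.70 %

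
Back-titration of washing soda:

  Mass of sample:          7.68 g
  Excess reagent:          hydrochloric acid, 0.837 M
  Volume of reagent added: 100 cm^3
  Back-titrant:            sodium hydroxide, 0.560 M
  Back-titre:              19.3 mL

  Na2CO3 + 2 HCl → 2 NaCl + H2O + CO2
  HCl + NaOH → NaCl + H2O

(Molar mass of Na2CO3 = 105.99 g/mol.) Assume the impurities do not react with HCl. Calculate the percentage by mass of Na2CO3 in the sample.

n(HCl) added = 0.100 × 0.837 = 0.0837 mol
n(NaOH) used in back-titration = 0.0193 × 0.560 = 0.0108 mol
n(HCl) left over = 0.0108 mol (1:1 ratio)
n(HCl) consumed by analyte = 0.0837 − 0.0108 = 0.0729 mol
From the 1:2 ratio, n(Na2CO3) = 1/2 × 0.0729 = 0.0364 mol
mass of Na2CO3 = 0.0364 × 105.99 = 3.86 g
% Na2CO3 = 3.86 / 7.68 × 100 = 50.3 %

50.3 %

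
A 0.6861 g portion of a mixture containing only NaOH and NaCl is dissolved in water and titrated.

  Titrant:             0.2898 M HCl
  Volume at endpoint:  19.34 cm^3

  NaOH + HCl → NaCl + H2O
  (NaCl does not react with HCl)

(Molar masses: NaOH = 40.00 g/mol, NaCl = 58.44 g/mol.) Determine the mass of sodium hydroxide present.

0.2242 g

n(HCl) = 0.01934 × 0.2898 = 5.605 × 10^-3 mol
Let x = n(NaOH), y = n(NaCl).
Titrant: 1x = 5.605 × 10^-3;  mass: 40.00x + 58.44y = 0.6861
Solving, x = 5.605 × 10^-3 mol, y = 7.904 × 10^-3 mol
mass of NaOH = 5.605 × 10^-3 × 40.00 = 0.2242 g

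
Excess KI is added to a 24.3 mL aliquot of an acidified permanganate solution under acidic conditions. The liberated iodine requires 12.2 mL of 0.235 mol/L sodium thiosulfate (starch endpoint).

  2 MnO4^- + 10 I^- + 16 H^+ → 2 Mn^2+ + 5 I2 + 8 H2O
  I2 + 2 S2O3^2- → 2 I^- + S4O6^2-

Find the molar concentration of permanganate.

n(S2O3^2-) = 0.0122 × 0.235 = 2.87 × 10^-3 mol
n(I2) = n(S2O3^2-)/2 = 1.43 × 10^-3 mol
From the 2:5 ratio, n(MnO4^-) in the aliquot = 2/5 × 1.43 × 10^-3 = 5.73 × 10^-4 mol
[MnO4^-] = 5.73 × 10^-4 / 0.0243 = 0.0236 mol/L

0.0236 mol/L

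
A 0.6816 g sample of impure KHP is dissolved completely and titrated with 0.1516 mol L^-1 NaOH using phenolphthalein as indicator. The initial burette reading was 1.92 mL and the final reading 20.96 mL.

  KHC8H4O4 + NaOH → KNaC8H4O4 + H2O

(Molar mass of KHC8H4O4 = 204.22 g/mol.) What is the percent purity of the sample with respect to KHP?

86.48 %

n(NaOH) = 0.01904 L × 0.1516 mol/L = 2.886 × 10^-3 mol
n(KHC8H4O4) = 2.886 × 10^-3 mol (1:1 ratio)
mass of KHC8H4O4 = 2.886 × 10^-3 × 204.22 g/mol = 0.5895 g
% KHC8H4O4 = 0.5895 / 0.6816 × 100 = 86.48 %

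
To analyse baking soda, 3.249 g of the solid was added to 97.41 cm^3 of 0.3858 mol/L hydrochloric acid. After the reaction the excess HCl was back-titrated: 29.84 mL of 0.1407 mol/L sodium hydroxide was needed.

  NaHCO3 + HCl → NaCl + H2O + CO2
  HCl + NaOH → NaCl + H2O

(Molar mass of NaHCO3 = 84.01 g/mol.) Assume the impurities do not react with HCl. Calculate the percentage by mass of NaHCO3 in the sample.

86.32 %

n(HCl) added = 0.09741 × 0.3858 = 0.03758 mol
n(NaOH) used in back-titration = 0.02984 × 0.1407 = 4.198 × 10^-3 mol
n(HCl) left over = 4.198 × 10^-3 mol (1:1 ratio)
n(HCl) consumed by analyte = 0.03758 − 4.198 × 10^-3 = 0.03338 mol
n(NaHCO3) = 0.03338 mol (1:1 ratio)
mass of NaHCO3 = 0.03338 × 84.01 = 2.804 g
% NaHCO3 = 2.804 / 3.249 × 100 = 86.32 %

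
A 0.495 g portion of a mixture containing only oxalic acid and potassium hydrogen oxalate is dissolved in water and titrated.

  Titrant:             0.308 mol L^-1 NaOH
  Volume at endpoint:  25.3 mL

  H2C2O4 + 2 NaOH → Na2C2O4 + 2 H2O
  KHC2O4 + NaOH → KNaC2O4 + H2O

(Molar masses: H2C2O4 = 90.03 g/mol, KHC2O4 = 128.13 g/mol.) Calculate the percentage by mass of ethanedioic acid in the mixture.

n(NaOH) = 0.0253 × 0.308 = 7.79 × 10^-3 mol
Let x = n(H2C2O4), y = n(KHC2O4).
Titrant: 2x + 1y = 7.79 × 10^-3;  mass: 90.03x + 128.13y = 0.495
Solving, x = 3.03 × 10^-3 mol, y = 1.74 × 10^-3 mol
mass of H2C2O4 = 3.03 × 10^-3 × 90.03 = 0.273 g
% H2C2O4 = 0.273 / 0.495 × 100 = 55.1 %

55.1 %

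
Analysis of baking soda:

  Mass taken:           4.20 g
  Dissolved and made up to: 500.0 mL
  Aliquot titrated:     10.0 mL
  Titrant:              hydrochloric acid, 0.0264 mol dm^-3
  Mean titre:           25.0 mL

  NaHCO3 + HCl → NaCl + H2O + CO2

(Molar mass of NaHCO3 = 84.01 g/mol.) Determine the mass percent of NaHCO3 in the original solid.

66.0 %

n(HCl) per titration = 0.0250 × 0.0264 = 6.60 × 10^-4 mol
n(NaHCO3) in each aliquot = 6.60 × 10^-4 mol (1:1 ratio)
n(NaHCO3) in the whole flask = 6.60 × 10^-4 × 500.0/10.0 = 0.0330 mol
mass of NaHCO3 = 0.0330 × 84.01 = 2.77 g
% NaHCO3 = 2.77 / 4.20 × 100 = 66.0 %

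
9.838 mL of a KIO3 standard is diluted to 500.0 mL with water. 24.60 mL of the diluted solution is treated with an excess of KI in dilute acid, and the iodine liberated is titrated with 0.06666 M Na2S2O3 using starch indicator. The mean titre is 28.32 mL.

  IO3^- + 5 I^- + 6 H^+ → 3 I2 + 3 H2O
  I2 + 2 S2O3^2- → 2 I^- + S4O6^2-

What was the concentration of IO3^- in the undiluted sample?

0.6500 M

n(S2O3^2-) = 0.02832 × 0.06666 = 1.888 × 10^-3 mol
n(I2) = n(S2O3^2-)/2 = 9.439 × 10^-4 mol
From the 1:3 ratio, n(IO3^-) in the aliquot = 1/3 × 9.439 × 10^-4 = 3.146 × 10^-4 mol
[IO3^-]_dilute = 3.146 × 10^-4 / 0.02460 = 0.01279 mol/L
[IO3^-]_original = 0.01279 × 500.0/9.838 = 0.6500 mol/L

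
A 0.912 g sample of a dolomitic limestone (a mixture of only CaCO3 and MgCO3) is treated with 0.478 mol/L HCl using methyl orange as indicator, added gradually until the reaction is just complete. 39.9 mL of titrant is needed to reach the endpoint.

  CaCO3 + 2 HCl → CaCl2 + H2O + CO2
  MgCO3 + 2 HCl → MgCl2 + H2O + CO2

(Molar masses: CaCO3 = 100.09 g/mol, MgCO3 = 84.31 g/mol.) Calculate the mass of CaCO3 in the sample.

0.685 g

n(HCl) = 0.0399 × 0.478 = 0.0191 mol
Let x = n(CaCO3), y = n(MgCO3).
Titrant: 2x + 2y = 0.0191;  mass: 100.09x + 84.31y = 0.912
Solving, x = 6.84 × 10^-3 mol, y = 2.69 × 10^-3 mol
mass of CaCO3 = 6.84 × 10^-3 × 100.09 = 0.685 g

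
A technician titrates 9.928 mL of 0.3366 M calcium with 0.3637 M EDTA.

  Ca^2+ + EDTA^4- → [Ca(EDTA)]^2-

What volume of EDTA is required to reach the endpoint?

9.188 mL

n(Ca2+) = 0.009928 L × 0.3366 mol/L = 3.342 × 10^-3 mol
n(EDTA) = 3.342 × 10^-3 mol (1:1 stoichiometry)
V(EDTA) = 3.342 × 10^-3 mol / 0.3637 mol/L = 0.009188 L = 9.188 mL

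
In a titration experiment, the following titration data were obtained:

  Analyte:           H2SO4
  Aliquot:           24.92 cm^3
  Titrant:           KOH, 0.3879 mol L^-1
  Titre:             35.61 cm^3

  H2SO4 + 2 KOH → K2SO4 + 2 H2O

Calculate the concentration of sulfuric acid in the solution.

n(KOH) = 0.03561 L × 0.3879 mol/L = 0.01381 mol
From the 1:2 mole ratio, n(H2SO4) = 1/2 × 0.01381 = 6.907 × 10^-3 mol
[H2SO4] = 6.907 × 10^-3 mol / 0.02492 L = 0.2771 mol/L

0.2771 mol/L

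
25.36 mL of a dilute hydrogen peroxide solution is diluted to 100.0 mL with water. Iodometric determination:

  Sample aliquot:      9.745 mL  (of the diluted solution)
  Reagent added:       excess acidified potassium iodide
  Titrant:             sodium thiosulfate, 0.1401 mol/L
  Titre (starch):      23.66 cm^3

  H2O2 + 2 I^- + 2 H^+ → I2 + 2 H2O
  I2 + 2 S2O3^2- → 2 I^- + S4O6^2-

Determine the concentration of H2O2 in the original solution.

n(S2O3^2-) = 0.02366 × 0.1401 = 3.315 × 10^-3 mol
n(I2) = n(S2O3^2-)/2 = 1.657 × 10^-3 mol
n(H2O2) in the aliquot = 1.657 × 10^-3 mol (1:1 ratio)
[H2O2]_dilute = 1.657 × 10^-3 / 0.009745 = 0.1701 mol/L
[H2O2]_original = 0.1701 × 100.0/25.36 = 0.6706 mol/L

0.6706 mol/L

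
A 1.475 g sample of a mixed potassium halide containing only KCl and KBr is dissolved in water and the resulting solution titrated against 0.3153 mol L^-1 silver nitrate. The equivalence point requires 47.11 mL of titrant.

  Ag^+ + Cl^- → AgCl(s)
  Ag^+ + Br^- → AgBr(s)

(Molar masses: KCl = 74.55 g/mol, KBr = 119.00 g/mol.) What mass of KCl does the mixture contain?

n(AgNO3) = 0.04711 × 0.3153 = 0.01485 mol
Let x = n(KCl), y = n(KBr).
Titrant: 1x + 1y = 0.01485;  mass: 74.55x + 119.00y = 1.475
Solving, x = 6.583 × 10^-3 mol, y = 8.271 × 10^-3 mol
mass of KCl = 6.583 × 10^-3 × 74.55 = 0.4907 g

0.4907 g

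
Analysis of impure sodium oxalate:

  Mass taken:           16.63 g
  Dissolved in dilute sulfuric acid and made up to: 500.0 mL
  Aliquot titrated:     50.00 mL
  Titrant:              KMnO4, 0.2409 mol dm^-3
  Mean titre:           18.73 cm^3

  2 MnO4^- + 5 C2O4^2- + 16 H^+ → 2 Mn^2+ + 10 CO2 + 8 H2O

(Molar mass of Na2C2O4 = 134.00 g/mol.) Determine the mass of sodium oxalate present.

n(KMnO4) per titration = 0.01873 × 0.2409 = 4.512 × 10^-3 mol
From the 5:2 ratio, n(Na2C2O4) in each aliquot = 5/2 × 4.512 × 10^-3 = 0.01128 mol
n(Na2C2O4) in the whole flask = 0.01128 × 500.0/50.00 = 0.1128 mol
mass of Na2C2O4 = 0.1128 × 134.00 = 15.12 g

15.12 g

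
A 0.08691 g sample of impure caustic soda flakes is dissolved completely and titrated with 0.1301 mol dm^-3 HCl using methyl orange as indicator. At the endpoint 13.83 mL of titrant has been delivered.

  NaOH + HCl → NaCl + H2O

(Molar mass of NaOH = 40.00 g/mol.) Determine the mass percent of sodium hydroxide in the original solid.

82.81 %

n(HCl) = 0.01383 L × 0.1301 mol/L = 1.799 × 10^-3 mol
n(NaOH) = 1.799 × 10^-3 mol (1:1 ratio)
mass of NaOH = 1.799 × 10^-3 × 40.00 g/mol = 0.07197 g
% NaOH = 0.07197 / 0.08691 × 100 = 82.81 %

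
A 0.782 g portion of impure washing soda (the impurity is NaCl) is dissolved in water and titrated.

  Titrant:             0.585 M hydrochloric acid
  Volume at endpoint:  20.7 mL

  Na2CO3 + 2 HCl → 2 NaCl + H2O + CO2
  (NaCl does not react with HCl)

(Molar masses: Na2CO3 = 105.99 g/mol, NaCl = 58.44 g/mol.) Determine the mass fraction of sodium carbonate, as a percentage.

82.1 %

n(HCl) = 0.0207 × 0.585 = 0.0121 mol
Let x = n(Na2CO3), y = n(NaCl).
Titrant: 2x = 0.0121;  mass: 105.99x + 58.44y = 0.782
Solving, x = 6.05 × 10^-3 mol, y = 2.40 × 10^-3 mol
mass of Na2CO3 = 6.05 × 10^-3 × 105.99 = 0.642 g
% Na2CO3 = 0.642 / 0.782 × 100 = 82.1 %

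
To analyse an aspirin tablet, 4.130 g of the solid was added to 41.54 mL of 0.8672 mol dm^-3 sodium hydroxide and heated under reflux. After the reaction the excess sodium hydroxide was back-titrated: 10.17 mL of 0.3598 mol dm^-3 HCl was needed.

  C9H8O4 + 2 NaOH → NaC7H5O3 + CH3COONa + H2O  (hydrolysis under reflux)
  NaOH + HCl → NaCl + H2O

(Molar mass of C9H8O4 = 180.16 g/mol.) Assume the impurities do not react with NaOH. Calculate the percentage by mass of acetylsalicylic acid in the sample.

70.59 %

n(NaOH) added = 0.04154 × 0.8672 = 0.03602 mol
n(HCl) used in back-titration = 0.01017 × 0.3598 = 3.659 × 10^-3 mol
n(NaOH) left over = 3.659 × 10^-3 mol (1:1 ratio)
n(NaOH) consumed by analyte = 0.03602 − 3.659 × 10^-3 = 0.03236 mol
From the 1:2 ratio, n(C9H8O4) = 1/2 × 0.03236 = 0.01618 mol
mass of C9H8O4 = 0.01618 × 180.16 = 2.915 g
% C9H8O4 = 2.915 / 4.130 × 100 = 70.59 %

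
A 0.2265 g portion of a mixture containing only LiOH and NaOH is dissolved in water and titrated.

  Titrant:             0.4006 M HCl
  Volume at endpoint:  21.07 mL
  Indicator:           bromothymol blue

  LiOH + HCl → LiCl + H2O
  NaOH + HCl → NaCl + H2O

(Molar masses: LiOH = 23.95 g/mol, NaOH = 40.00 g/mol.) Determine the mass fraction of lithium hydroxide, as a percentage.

n(HCl) = 0.02107 × 0.4006 = 8.441 × 10^-3 mol
Let x = n(LiOH), y = n(NaOH).
Titrant: 1x + 1y = 8.441 × 10^-3;  mass: 23.95x + 40.00y = 0.2265
Solving, x = 6.924 × 10^-3 mol, y = 1.517 × 10^-3 mol
mass of LiOH = 6.924 × 10^-3 × 23.95 = 0.1658 g
% LiOH = 0.1658 / 0.2265 × 100 = 73.21 %

73.21 %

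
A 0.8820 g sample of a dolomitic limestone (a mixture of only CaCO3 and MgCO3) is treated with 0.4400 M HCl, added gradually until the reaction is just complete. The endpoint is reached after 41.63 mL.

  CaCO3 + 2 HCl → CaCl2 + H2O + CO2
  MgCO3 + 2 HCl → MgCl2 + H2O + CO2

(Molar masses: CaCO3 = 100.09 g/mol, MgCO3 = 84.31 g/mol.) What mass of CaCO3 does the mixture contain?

n(HCl) = 0.04163 × 0.4400 = 0.01832 mol
Let x = n(CaCO3), y = n(MgCO3).
Titrant: 2x + 2y = 0.01832;  mass: 100.09x + 84.31y = 0.8820
Solving, x = 6.961 × 10^-3 mol, y = 2.198 × 10^-3 mol
mass of CaCO3 = 6.961 × 10^-3 × 100.09 = 0.6967 g

0.6967 g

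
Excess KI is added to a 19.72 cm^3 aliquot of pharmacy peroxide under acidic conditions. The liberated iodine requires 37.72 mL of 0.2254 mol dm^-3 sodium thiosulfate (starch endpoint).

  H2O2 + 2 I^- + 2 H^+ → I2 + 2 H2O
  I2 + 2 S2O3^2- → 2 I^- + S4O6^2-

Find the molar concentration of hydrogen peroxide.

n(S2O3^2-) = 0.03772 × 0.2254 = 8.502 × 10^-3 mol
n(I2) = n(S2O3^2-)/2 = 4.251 × 10^-3 mol
n(H2O2) in the aliquot = 4.251 × 10^-3 mol (1:1 ratio)
[H2O2] = 4.251 × 10^-3 / 0.01972 = 0.2156 mol/L

0.2156 mol/L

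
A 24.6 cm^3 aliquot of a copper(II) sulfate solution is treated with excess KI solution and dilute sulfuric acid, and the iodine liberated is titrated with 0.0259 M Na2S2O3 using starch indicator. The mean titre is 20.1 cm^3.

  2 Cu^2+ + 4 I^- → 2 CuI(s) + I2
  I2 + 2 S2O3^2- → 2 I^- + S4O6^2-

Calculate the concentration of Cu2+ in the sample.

0.0212 M

n(S2O3^2-) = 0.0201 × 0.0259 = 5.21 × 10^-4 mol
n(I2) = n(S2O3^2-)/2 = 2.60 × 10^-4 mol
From the 2:1 ratio, n(Cu2+) in the aliquot = 2/1 × 2.60 × 10^-4 = 5.21 × 10^-4 mol
[Cu2+] = 5.21 × 10^-4 / 0.0246 = 0.0212 mol/L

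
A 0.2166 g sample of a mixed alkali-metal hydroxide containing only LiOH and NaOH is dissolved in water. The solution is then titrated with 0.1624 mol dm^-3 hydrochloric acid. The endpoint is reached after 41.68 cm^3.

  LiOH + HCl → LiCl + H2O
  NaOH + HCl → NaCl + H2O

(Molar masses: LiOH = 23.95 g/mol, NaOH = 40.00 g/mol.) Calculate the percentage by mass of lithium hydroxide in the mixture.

37.31 %

n(HCl) = 0.04168 × 0.1624 = 6.769 × 10^-3 mol
Let x = n(LiOH), y = n(NaOH).
Titrant: 1x + 1y = 6.769 × 10^-3;  mass: 23.95x + 40.00y = 0.2166
Solving, x = 3.374 × 10^-3 mol, y = 3.395 × 10^-3 mol
mass of LiOH = 3.374 × 10^-3 × 23.95 = 0.08081 g
% LiOH = 0.08081 / 0.2166 × 100 = 37.31 %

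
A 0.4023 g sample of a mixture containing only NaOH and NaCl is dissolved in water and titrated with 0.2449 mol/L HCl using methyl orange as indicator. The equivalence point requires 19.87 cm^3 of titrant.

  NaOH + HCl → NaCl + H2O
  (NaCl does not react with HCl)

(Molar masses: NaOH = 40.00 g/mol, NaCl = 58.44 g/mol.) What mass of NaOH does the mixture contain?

n(HCl) = 0.01987 × 0.2449 = 4.866 × 10^-3 mol
Let x = n(NaOH), y = n(NaCl).
Titrant: 1x = 4.866 × 10^-3;  mass: 40.00x + 58.44y = 0.4023
Solving, x = 4.866 × 10^-3 mol, y = 3.553 × 10^-3 mol
mass of NaOH = 4.866 × 10^-3 × 40.00 = 0.1946 g

0.1946 g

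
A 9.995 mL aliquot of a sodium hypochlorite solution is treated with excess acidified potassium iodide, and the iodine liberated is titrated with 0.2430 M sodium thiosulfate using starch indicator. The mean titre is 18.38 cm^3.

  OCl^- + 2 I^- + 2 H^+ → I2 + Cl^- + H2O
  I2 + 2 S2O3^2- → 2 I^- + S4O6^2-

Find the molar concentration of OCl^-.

n(S2O3^2-) = 0.01838 × 0.2430 = 4.466 × 10^-3 mol
n(I2) = n(S2O3^2-)/2 = 2.233 × 10^-3 mol
n(OCl^-) in the aliquot = 2.233 × 10^-3 mol (1:1 ratio)
[OCl^-] = 2.233 × 10^-3 / 0.009995 = 0.2234 mol/L

0.2234 M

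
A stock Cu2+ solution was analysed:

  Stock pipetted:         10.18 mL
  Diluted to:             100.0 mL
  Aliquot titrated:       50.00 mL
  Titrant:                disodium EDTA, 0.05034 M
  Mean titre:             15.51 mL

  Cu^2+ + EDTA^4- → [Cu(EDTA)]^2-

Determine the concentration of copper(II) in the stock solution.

n(EDTA) = 0.01551 × 0.05034 = 7.808 × 10^-4 mol
n(Cu2+) in the aliquot = 7.808 × 10^-4 mol (1:1 ratio)
[Cu2+]_dilute = 7.808 × 10^-4 / 0.05000 = 0.01562 mol/L
Dilution factor = 100.0 / 10.18 = 9.823
[Cu2+]_stock = 0.01562 × 9.823 = 0.1534 mol/L

0.1534 M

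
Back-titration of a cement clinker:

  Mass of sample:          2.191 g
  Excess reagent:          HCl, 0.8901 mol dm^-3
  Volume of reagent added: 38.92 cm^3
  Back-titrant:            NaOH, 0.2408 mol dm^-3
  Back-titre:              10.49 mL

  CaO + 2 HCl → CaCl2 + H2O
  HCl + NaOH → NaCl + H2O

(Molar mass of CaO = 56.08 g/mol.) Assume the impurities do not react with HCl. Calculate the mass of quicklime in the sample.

0.9006 g

n(HCl) added = 0.03892 × 0.8901 = 0.03464 mol
n(NaOH) used in back-titration = 0.01049 × 0.2408 = 2.526 × 10^-3 mol
n(HCl) left over = 2.526 × 10^-3 mol (1:1 ratio)
n(HCl) consumed by analyte = 0.03464 − 2.526 × 10^-3 = 0.03212 mol
From the 1:2 ratio, n(CaO) = 1/2 × 0.03212 = 0.01606 mol
mass of CaO = 0.01606 × 56.08 = 0.9006 g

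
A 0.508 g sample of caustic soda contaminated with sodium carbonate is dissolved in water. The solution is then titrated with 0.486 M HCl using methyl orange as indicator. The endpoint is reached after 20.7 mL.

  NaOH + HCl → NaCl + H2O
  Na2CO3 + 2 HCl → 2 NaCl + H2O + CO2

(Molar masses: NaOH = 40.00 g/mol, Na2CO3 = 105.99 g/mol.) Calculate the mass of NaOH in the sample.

n(HCl) = 0.0207 × 0.486 = 0.0101 mol
Let x = n(NaOH), y = n(Na2CO3).
Titrant: 1x + 2y = 0.0101;  mass: 40.00x + 105.99y = 0.508
Solving, x = 1.93 × 10^-3 mol, y = 4.06 × 10^-3 mol
mass of NaOH = 1.93 × 10^-3 × 40.00 = 0.0774 g

0.0774 g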